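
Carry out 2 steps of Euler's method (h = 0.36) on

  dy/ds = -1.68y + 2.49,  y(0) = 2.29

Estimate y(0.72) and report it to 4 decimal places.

1.6083

Euler: y_{n+1} = y_n + h·f(s_n, y_n).
s=0.000000, y=2.290000: f=-1.357200 → y ← 2.290000 + 0.36·(-1.357200) = 1.801408
s=0.360000, y=1.801408: f=-0.536365 → y ← 1.801408 + 0.36·(-0.536365) = 1.608316
y(0.72) ≈ 1.6083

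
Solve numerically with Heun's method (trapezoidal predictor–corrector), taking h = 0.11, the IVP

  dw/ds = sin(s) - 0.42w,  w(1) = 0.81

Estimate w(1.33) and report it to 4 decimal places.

0.9872

Heun: k1 = f(s_n, w_n); k2 = f(s_n + h, w_n + h·k1); w_{n+1} = w_n + (h/2)·(k1 + k2).
s=1.000000, w=0.810000:
  k1 = f(1.000000, 0.810000) = 0.501271
  k2 = f(1.110000, 0.865140) = 0.532340
  w ← 0.810000 + (0.11/2)·(0.501271 + 0.532340) = 0.866849
s=1.110000, w=0.866849:
  k1 = f(1.110000, 0.866849) = 0.531622
  k2 = f(1.220000, 0.925327) = 0.550462
  w ← 0.866849 + (0.11/2)·(0.531622 + 0.550462) = 0.926363
s=1.220000, w=0.926363:
  k1 = f(1.220000, 0.926363) = 0.550027
  k2 = f(1.330000, 0.986866) = 0.556665
  w ← 0.926363 + (0.11/2)·(0.550027 + 0.556665) = 0.987231
w(1.33) ≈ 0.9872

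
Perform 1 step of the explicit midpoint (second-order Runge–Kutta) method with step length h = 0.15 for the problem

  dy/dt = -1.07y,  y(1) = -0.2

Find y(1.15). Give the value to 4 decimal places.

-0.1705

Midpoint: k1 = f(t_n, y_n); k2 = f(t_n + h/2, y_n + (h/2)·k1); y_{n+1} = y_n + h·k2.
t=1.000000, y=-0.200000:
  k1 = f(1.000000, -0.200000) = 0.214000
  k2 = f(1.075000, -0.183950) = 0.196827
  y ← -0.200000 + 0.15·0.196827 = -0.170476
y(1.15) ≈ -0.1705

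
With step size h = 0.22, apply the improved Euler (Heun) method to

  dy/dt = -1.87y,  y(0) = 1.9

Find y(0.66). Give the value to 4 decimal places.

0.5797

Heun: k1 = f(t_n, y_n); k2 = f(t_n + h, y_n + h·k1); y_{n+1} = y_n + (h/2)·(k1 + k2).
t=0.000000, y=1.900000:
  k1 = f(0.000000, 1.900000) = -3.553000
  k2 = f(0.220000, 1.118340) = -2.091296
  y ← 1.900000 + (0.22/2)·(-3.553000 + (-2.091296)) = 1.279127
t=0.220000, y=1.279127:
  k1 = f(0.220000, 1.279127) = -2.391968
  k2 = f(0.440000, 0.752894) = -1.407913
  y ← 1.279127 + (0.22/2)·(-2.391968 + (-1.407913)) = 0.861141
t=0.440000, y=0.861141:
  k1 = f(0.440000, 0.861141) = -1.610333
  k2 = f(0.660000, 0.506867) = -0.947842
  y ← 0.861141 + (0.22/2)·(-1.610333 + (-0.947842)) = 0.579741
y(0.66) ≈ 0.5797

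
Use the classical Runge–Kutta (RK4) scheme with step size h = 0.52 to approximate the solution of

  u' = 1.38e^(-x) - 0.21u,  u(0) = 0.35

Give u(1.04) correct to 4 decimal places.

RK4: k1 = f(x_n, u_n); k2 = f(x_n + h/2, u_n + (h/2)·k1); k3 = f(x_n + h/2, u_n + (h/2)·k2); k4 = f(x_n + h, u_n + h·k3); u_{n+1} = u_n + (h/6)·(k1 + 2k2 + 2k3 + k4).
x=0.000000, u=0.350000:
  k1 = f(0.000000, 0.350000) = 1.306500
  k2 = f(0.260000, 0.689690) = 0.919216
  k3 = f(0.260000, 0.588996) = 0.940362
  k4 = f(0.520000, 0.838988) = 0.644251
  u ← 0.350000 + (0.52/6)·(k1 + 2k2 + 2k3 + k4) = 0.841392
x=0.520000, u=0.841392:
  k1 = f(0.520000, 0.841392) = 0.643746
  k2 = f(0.780000, 1.008766) = 0.420759
  k3 = f(0.780000, 0.950789) = 0.432935
  k4 = f(1.040000, 1.066518) = 0.263799
  u ← 0.841392 + (0.52/6)·(k1 + 2k2 + 2k3 + k4) = 1.068019
u(1.04) ≈ 1.0680

1.0680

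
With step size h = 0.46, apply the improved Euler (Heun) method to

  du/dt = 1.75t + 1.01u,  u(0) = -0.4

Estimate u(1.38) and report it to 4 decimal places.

1.0089

Heun: k1 = f(t_n, u_n); k2 = f(t_n + h, u_n + h·k1); u_{n+1} = u_n + (h/2)·(k1 + k2).
t=0.000000, u=-0.400000:
  k1 = f(0.000000, -0.400000) = -0.404000
  k2 = f(0.460000, -0.585840) = 0.213302
  u ← -0.400000 + (0.46/2)·(-0.404000 + 0.213302) = -0.443861
t=0.460000, u=-0.443861:
  k1 = f(0.460000, -0.443861) = 0.356701
  k2 = f(0.920000, -0.279778) = 1.327424
  u ← -0.443861 + (0.46/2)·(0.356701 + 1.327424) = -0.056512
t=0.920000, u=-0.056512:
  k1 = f(0.920000, -0.056512) = 1.552923
  k2 = f(1.380000, 0.657833) = 3.079411
  u ← -0.056512 + (0.46/2)·(1.552923 + 3.079411) = 1.008925
u(1.38) ≈ 1.0089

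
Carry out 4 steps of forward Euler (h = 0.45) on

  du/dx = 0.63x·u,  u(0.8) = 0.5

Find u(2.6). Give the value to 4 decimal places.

Euler: u_{n+1} = u_n + h·f(x_n, u_n).
x=0.800000, u=0.500000: f=0.252000 → u ← 0.500000 + 0.45·0.252000 = 0.613400
x=1.250000, u=0.613400: f=0.483052 → u ← 0.613400 + 0.45·0.483052 = 0.830774
x=1.700000, u=0.830774: f=0.889759 → u ← 0.830774 + 0.45·0.889759 = 1.231165
x=2.150000, u=1.231165: f=1.667613 → u ← 1.231165 + 0.45·1.667613 = 1.981591
u(2.6) ≈ 1.9816

1.9816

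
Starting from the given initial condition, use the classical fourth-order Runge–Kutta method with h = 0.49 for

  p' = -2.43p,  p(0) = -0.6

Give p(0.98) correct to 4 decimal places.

-0.0617

RK4: k1 = f(t_n, p_n); k2 = f(t_n + h/2, p_n + (h/2)·k1); k3 = f(t_n + h/2, p_n + (h/2)·k2); k4 = f(t_n + h, p_n + h·k3); p_{n+1} = p_n + (h/6)·(k1 + 2k2 + 2k3 + k4).
t=0.000000, p=-0.600000:
  k1 = f(0.000000, -0.600000) = 1.458000
  k2 = f(0.245000, -0.242790) = 0.589980
  k3 = f(0.245000, -0.455455) = 1.106756
  k4 = f(0.490000, -0.057690) = 0.140186
  p ← -0.600000 + (0.49/6)·(k1 + 2k2 + 2k3 + k4) = -0.192348
t=0.490000, p=-0.192348:
  k1 = f(0.490000, -0.192348) = 0.467406
  k2 = f(0.735000, -0.077834) = 0.189136
  k3 = f(0.735000, -0.146010) = 0.354804
  k4 = f(0.980000, -0.018494) = 0.044941
  p ← -0.192348 + (0.49/6)·(k1 + 2k2 + 2k3 + k4) = -0.061663
p(0.98) ≈ -0.0617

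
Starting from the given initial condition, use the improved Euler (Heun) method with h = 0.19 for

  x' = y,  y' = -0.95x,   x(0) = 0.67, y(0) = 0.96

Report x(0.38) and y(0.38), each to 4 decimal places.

0.9828, 0.6567

Heun on (x,y): k1 = f(s_n, state_n); k2 = f(s_n + h, state_n + h·k1); state_{n+1} = state_n + (h/2)·(k1 + k2).
0.000000: (0.670000, 0.960000)
  k1 = (0.960000, -0.636500)
  predictor → (0.852400, 0.839065)
  k2 = (0.839065, -0.809780)
  → (0.840911, 0.822603)
0.190000: (0.840911, 0.822603)
  k1 = (0.822603, -0.798866)
  predictor → (0.997206, 0.670819)
  k2 = (0.670819, -0.947346)
  → (0.982786, 0.656713)
(x(0.38), y(0.38)) ≈ (0.9828, 0.6567)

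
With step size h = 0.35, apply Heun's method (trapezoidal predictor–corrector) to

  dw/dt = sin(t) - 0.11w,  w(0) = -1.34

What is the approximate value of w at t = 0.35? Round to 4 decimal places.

Heun: k1 = f(t_n, w_n); k2 = f(t_n + h, w_n + h·k1); w_{n+1} = w_n + (h/2)·(k1 + k2).
t=0.000000, w=-1.340000:
  k1 = f(0.000000, -1.340000) = 0.147400
  k2 = f(0.350000, -1.288410) = 0.484623
  w ← -1.340000 + (0.35/2)·(0.147400 + 0.484623) = -1.229396
w(0.35) ≈ -1.2294

-1.2294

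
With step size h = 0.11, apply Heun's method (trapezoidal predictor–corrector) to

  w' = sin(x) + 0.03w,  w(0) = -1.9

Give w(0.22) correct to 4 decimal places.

Heun: k1 = f(x_n, w_n); k2 = f(x_n + h, w_n + h·k1); w_{n+1} = w_n + (h/2)·(k1 + k2).
x=0.000000, w=-1.900000:
  k1 = f(0.000000, -1.900000) = -0.057000
  k2 = f(0.110000, -1.906270) = 0.052590
  w ← -1.900000 + (0.11/2)·(-0.057000 + 0.052590) = -1.900243
x=0.110000, w=-1.900243:
  k1 = f(0.110000, -1.900243) = 0.052771
  k2 = f(0.220000, -1.894438) = 0.161396
  w ← -1.900243 + (0.11/2)·(0.052771 + 0.161396) = -1.888463
w(0.22) ≈ -1.8885

-1.8885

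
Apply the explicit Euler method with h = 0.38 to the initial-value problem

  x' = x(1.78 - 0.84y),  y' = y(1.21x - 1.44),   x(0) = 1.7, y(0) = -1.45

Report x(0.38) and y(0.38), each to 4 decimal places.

3.6367, -1.7900

Euler on (x,y): x_{n+1} = x_n + h·x', y_{n+1} = y_n + h·y'.
0.000000: (1.700000, -1.450000); f=(5.096600, -0.894650) → (3.636708, -1.789967)
(x(0.38), y(0.38)) ≈ (3.6367, -1.7900)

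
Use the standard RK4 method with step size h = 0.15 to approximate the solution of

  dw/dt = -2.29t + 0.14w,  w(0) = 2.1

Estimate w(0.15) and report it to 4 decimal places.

RK4: k1 = f(t_n, w_n); k2 = f(t_n + h/2, w_n + (h/2)·k1); k3 = f(t_n + h/2, w_n + (h/2)·k2); k4 = f(t_n + h, w_n + h·k3); w_{n+1} = w_n + (h/6)·(k1 + 2k2 + 2k3 + k4).
t=0.000000, w=2.100000:
  k1 = f(0.000000, 2.100000) = 0.294000
  k2 = f(0.075000, 2.122050) = 0.125337
  k3 = f(0.075000, 2.109400) = 0.123566
  k4 = f(0.150000, 2.118535) = -0.046905
  w ← 2.100000 + (0.15/6)·(k1 + 2k2 + 2k3 + k4) = 2.118623
w(0.15) ≈ 2.1186

2.1186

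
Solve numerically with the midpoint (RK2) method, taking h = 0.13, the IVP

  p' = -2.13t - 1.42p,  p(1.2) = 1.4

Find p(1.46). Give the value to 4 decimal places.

0.3518

Midpoint: k1 = f(t_n, p_n); k2 = f(t_n + h/2, p_n + (h/2)·k1); p_{n+1} = p_n + h·k2.
t=1.200000, p=1.400000:
  k1 = f(1.200000, 1.400000) = -4.544000
  k2 = f(1.265000, 1.104640) = -4.263039
  p ← 1.400000 + 0.13·(-4.263039) = 0.845805
t=1.330000, p=0.845805:
  k1 = f(1.330000, 0.845805) = -4.033943
  k2 = f(1.395000, 0.583599) = -3.800060
  p ← 0.845805 + 0.13·(-3.800060) = 0.351797
p(1.46) ≈ 0.3518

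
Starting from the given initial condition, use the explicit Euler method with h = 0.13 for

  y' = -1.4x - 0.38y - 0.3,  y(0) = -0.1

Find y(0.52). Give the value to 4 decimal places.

Euler: y_{n+1} = y_n + h·f(x_n, y_n).
x=0.000000, y=-0.100000: f=-0.262000 → y ← -0.100000 + 0.13·(-0.262000) = -0.134060
x=0.130000, y=-0.134060: f=-0.431057 → y ← -0.134060 + 0.13·(-0.431057) = -0.190097
x=0.260000, y=-0.190097: f=-0.591763 → y ← -0.190097 + 0.13·(-0.591763) = -0.267027
x=0.390000, y=-0.267027: f=-0.744530 → y ← -0.267027 + 0.13·(-0.744530) = -0.363816
y(0.52) ≈ -0.3638

-0.3638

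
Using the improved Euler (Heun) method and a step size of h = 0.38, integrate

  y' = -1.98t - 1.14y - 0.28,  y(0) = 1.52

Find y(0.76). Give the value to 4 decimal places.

Heun: k1 = f(t_n, y_n); k2 = f(t_n + h, y_n + h·k1); y_{n+1} = y_n + (h/2)·(k1 + k2).
t=0.000000, y=1.520000:
  k1 = f(0.000000, 1.520000) = -2.012800
  k2 = f(0.380000, 0.755136) = -1.893255
  y ← 1.520000 + (0.38/2)·(-2.012800 + (-1.893255)) = 0.777850
t=0.380000, y=0.777850:
  k1 = f(0.380000, 0.777850) = -1.919148
  k2 = f(0.760000, 0.048573) = -1.840173
  y ← 0.777850 + (0.38/2)·(-1.919148 + (-1.840173)) = 0.063578
y(0.76) ≈ 0.0636

0.0636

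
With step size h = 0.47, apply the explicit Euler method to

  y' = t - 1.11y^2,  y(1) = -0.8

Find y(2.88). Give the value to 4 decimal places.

Euler: y_{n+1} = y_n + h·f(t_n, y_n).
t=1.000000, y=-0.800000: f=0.289600 → y ← -0.800000 + 0.47·0.289600 = -0.663888
t=1.470000, y=-0.663888: f=0.980771 → y ← -0.663888 + 0.47·0.980771 = -0.202926
t=1.940000, y=-0.202926: f=1.894291 → y ← -0.202926 + 0.47·1.894291 = 0.687391
t=2.410000, y=0.687391: f=1.885518 → y ← 0.687391 + 0.47·1.885518 = 1.573584
y(2.88) ≈ 1.5736

1.5736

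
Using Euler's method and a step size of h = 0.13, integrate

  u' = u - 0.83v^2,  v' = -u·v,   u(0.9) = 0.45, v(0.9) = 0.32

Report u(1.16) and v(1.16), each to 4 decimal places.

0.5523, 0.2818

Euler on (u,v): u_{n+1} = u_n + h·u', v_{n+1} = v_n + h·v'.
0.900000: (0.450000, 0.320000); f=(0.365008, -0.144000) → (0.497451, 0.301280)
1.030000: (0.497451, 0.301280); f=(0.422112, -0.149872) → (0.552326, 0.281797)
(u(1.16), v(1.16)) ≈ (0.5523, 0.2818)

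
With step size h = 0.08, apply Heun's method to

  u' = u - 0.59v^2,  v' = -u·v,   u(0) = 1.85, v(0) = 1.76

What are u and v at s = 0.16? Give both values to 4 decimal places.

1.9295, 1.3062

Heun on (u,v): k1 = f(s_n, state_n); k2 = f(s_n + h, state_n + h·k1); state_{n+1} = state_n + (h/2)·(k1 + k2).
0.000000: (1.850000, 1.760000)
  k1 = (0.022416, -3.256000)
  predictor → (1.851793, 1.499520)
  k2 = (0.525143, -2.776801)
  → (1.871902, 1.518688)
0.080000: (1.871902, 1.518688)
  k1 = (0.511119, -2.842836)
  predictor → (1.912792, 1.291261)
  k2 = (0.929052, -2.469914)
  → (1.929509, 1.306178)
(u(0.16), v(0.16)) ≈ (1.9295, 1.3062)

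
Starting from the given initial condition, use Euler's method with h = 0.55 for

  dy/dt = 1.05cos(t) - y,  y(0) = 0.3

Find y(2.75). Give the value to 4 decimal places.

Euler: y_{n+1} = y_n + h·f(t_n, y_n).
t=0.000000, y=0.300000: f=0.750000 → y ← 0.300000 + 0.55·0.750000 = 0.712500
t=0.550000, y=0.712500: f=0.182651 → y ← 0.712500 + 0.55·0.182651 = 0.812958
t=1.100000, y=0.812958: f=-0.336682 → y ← 0.812958 + 0.55·(-0.336682) = 0.627783
t=1.650000, y=0.627783: f=-0.710860 → y ← 0.627783 + 0.55·(-0.710860) = 0.236810
t=2.200000, y=0.236810: f=-0.854736 → y ← 0.236810 + 0.55·(-0.854736) = -0.233295
y(2.75) ≈ -0.2333

-0.2333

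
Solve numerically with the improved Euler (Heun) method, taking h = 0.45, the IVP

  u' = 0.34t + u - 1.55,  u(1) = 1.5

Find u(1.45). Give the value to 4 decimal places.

Heun: k1 = f(t_n, u_n); k2 = f(t_n + h, u_n + h·k1); u_{n+1} = u_n + (h/2)·(k1 + k2).
t=1.000000, u=1.500000:
  k1 = f(1.000000, 1.500000) = 0.290000
  k2 = f(1.450000, 1.630500) = 0.573500
  u ← 1.500000 + (0.45/2)·(0.290000 + 0.573500) = 1.694287
u(1.45) ≈ 1.6943

1.6943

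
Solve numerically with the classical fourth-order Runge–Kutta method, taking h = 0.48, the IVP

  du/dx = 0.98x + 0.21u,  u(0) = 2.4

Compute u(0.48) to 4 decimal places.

RK4: k1 = f(x_n, u_n); k2 = f(x_n + h/2, u_n + (h/2)·k1); k3 = f(x_n + h/2, u_n + (h/2)·k2); k4 = f(x_n + h, u_n + h·k3); u_{n+1} = u_n + (h/6)·(k1 + 2k2 + 2k3 + k4).
x=0.000000, u=2.400000:
  k1 = f(0.000000, 2.400000) = 0.504000
  k2 = f(0.240000, 2.520960) = 0.764602
  k3 = f(0.240000, 2.583504) = 0.777736
  k4 = f(0.480000, 2.773313) = 1.052796
  u ← 2.400000 + (0.48/6)·(k1 + 2k2 + 2k3 + k4) = 2.771318
u(0.48) ≈ 2.7713

2.7713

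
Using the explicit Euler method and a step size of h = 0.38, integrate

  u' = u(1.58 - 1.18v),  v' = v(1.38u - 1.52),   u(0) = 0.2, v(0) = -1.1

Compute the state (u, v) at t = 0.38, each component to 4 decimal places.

0.4187, -0.5800

Euler on (u,v): u_{n+1} = u_n + h·u', v_{n+1} = v_n + h·v'.
0.000000: (0.200000, -1.100000); f=(0.575600, 1.368400) → (0.418728, -0.580008)
(u(0.38), v(0.38)) ≈ (0.4187, -0.5800)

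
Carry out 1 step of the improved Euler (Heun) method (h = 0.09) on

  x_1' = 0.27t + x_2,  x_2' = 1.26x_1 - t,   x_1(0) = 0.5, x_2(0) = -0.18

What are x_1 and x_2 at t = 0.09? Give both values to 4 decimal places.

Heun on (x_1,x_2): k1 = f(t_n, state_n); k2 = f(t_n + h, state_n + h·k1); state_{n+1} = state_n + (h/2)·(k1 + k2).
0.000000: (0.500000, -0.180000)
  k1 = (-0.180000, 0.630000)
  predictor → (0.483800, -0.123300)
  k2 = (-0.099000, 0.519588)
  → (0.487445, -0.128269)
(x_1(0.09), x_2(0.09)) ≈ (0.4874, -0.1283)

0.4874, -0.1283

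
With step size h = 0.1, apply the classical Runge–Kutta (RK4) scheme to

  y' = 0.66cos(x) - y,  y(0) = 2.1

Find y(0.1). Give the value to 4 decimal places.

1.9629

RK4: k1 = f(x_n, y_n); k2 = f(x_n + h/2, y_n + (h/2)·k1); k3 = f(x_n + h/2, y_n + (h/2)·k2); k4 = f(x_n + h, y_n + h·k3); y_{n+1} = y_n + (h/6)·(k1 + 2k2 + 2k3 + k4).
x=0.000000, y=2.100000:
  k1 = f(0.000000, 2.100000) = -1.440000
  k2 = f(0.050000, 2.028000) = -1.368825
  k3 = f(0.050000, 2.031559) = -1.372384
  k4 = f(0.100000, 1.962762) = -1.306059
  y ← 2.100000 + (0.1/6)·(k1 + 2k2 + 2k3 + k4) = 1.962859
y(0.1) ≈ 1.9629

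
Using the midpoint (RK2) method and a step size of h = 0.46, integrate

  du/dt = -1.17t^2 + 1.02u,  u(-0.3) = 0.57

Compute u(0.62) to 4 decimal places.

Midpoint: k1 = f(t_n, u_n); k2 = f(t_n + h/2, u_n + (h/2)·k1); u_{n+1} = u_n + h·k2.
t=-0.300000, u=0.570000:
  k1 = f(-0.300000, 0.570000) = 0.476100
  k2 = f(-0.070000, 0.679503) = 0.687360
  u ← 0.570000 + 0.46·0.687360 = 0.886186
t=0.160000, u=0.886186:
  k1 = f(0.160000, 0.886186) = 0.873957
  k2 = f(0.390000, 1.087196) = 0.930983
  u ← 0.886186 + 0.46·0.930983 = 1.314438
u(0.62) ≈ 1.3144

1.3144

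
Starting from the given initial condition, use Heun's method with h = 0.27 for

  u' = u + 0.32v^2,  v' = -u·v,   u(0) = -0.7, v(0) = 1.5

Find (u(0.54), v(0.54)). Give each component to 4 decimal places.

-0.4788, 2.1259

Heun on (u,v): k1 = f(t_n, state_n); k2 = f(t_n + h, state_n + h·k1); state_{n+1} = state_n + (h/2)·(k1 + k2).
0.000000: (-0.700000, 1.500000)
  k1 = (0.020000, 1.050000)
  predictor → (-0.694600, 1.783500)
  k2 = (0.323279, 1.238819)
  → (-0.653657, 1.808991)
0.270000: (-0.653657, 1.808991)
  k1 = (0.393526, 1.182460)
  predictor → (-0.547405, 2.128255)
  k2 = (0.902024, 1.165018)
  → (-0.478758, 2.125900)
(u(0.54), v(0.54)) ≈ (-0.4788, 2.1259)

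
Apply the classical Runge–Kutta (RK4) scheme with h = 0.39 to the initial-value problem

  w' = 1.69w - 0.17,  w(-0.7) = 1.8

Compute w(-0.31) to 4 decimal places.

RK4: k1 = f(x_n, w_n); k2 = f(x_n + h/2, w_n + (h/2)·k1); k3 = f(x_n + h/2, w_n + (h/2)·k2); k4 = f(x_n + h, w_n + h·k3); w_{n+1} = w_n + (h/6)·(k1 + 2k2 + 2k3 + k4).
x=-0.700000, w=1.800000:
  k1 = f(-0.700000, 1.800000) = 2.872000
  k2 = f(-0.505000, 2.360040) = 3.818468
  k3 = f(-0.505000, 2.544601) = 4.130376
  k4 = f(-0.310000, 3.410847) = 5.594331
  w ← 1.800000 + (0.39/6)·(k1 + 2k2 + 2k3 + k4) = 3.383661
w(-0.31) ≈ 3.3837

3.3837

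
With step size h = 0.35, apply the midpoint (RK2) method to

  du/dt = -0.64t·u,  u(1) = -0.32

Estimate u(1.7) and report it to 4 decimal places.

Midpoint: k1 = f(t_n, u_n); k2 = f(t_n + h/2, u_n + (h/2)·k1); u_{n+1} = u_n + h·k2.
t=1.000000, u=-0.320000:
  k1 = f(1.000000, -0.320000) = 0.204800
  k2 = f(1.175000, -0.284160) = 0.213688
  u ← -0.320000 + 0.35·0.213688 = -0.245209
t=1.350000, u=-0.245209:
  k1 = f(1.350000, -0.245209) = 0.211861
  k2 = f(1.525000, -0.208133) = 0.203138
  u ← -0.245209 + 0.35·0.203138 = -0.174111
u(1.7) ≈ -0.1741

-0.1741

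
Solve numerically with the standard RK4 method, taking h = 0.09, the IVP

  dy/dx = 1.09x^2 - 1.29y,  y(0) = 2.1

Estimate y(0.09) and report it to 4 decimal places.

1.8701

RK4: k1 = f(x_n, y_n); k2 = f(x_n + h/2, y_n + (h/2)·k1); k3 = f(x_n + h/2, y_n + (h/2)·k2); k4 = f(x_n + h, y_n + h·k3); y_{n+1} = y_n + (h/6)·(k1 + 2k2 + 2k3 + k4).
x=0.000000, y=2.100000:
  k1 = f(0.000000, 2.100000) = -2.709000
  k2 = f(0.045000, 1.978095) = -2.549535
  k3 = f(0.045000, 1.985271) = -2.558792
  k4 = f(0.090000, 1.869709) = -2.403095
  y ← 2.100000 + (0.09/6)·(k1 + 2k2 + 2k3 + k4) = 1.870069
y(0.09) ≈ 1.8701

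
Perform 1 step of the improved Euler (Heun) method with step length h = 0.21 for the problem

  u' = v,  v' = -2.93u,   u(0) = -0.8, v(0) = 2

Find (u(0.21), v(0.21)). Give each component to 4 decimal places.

-0.3283, 2.3630

Heun on (u,v): k1 = f(s_n, state_n); k2 = f(s_n + h, state_n + h·k1); state_{n+1} = state_n + (h/2)·(k1 + k2).
0.000000: (-0.800000, 2.000000)
  k1 = (2.000000, 2.344000)
  predictor → (-0.380000, 2.492240)
  k2 = (2.492240, 1.113400)
  → (-0.328315, 2.363027)
(u(0.21), v(0.21)) ≈ (-0.3283, 2.3630)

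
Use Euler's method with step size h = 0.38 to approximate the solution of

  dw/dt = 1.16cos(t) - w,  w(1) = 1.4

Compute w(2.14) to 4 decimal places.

0.3941

Euler: w_{n+1} = w_n + h·f(t_n, w_n).
t=1.000000, w=1.400000: f=-0.773249 → w ← 1.400000 + 0.38·(-0.773249) = 1.106165
t=1.380000, w=1.106165: f=-0.886182 → w ← 1.106165 + 0.38·(-0.886182) = 0.769416
t=1.760000, w=0.769416: f=-0.987585 → w ← 0.769416 + 0.38·(-0.987585) = 0.394134
w(2.14) ≈ 0.3941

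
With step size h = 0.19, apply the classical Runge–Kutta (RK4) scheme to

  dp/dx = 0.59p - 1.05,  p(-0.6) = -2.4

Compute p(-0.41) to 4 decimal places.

RK4: k1 = f(x_n, p_n); k2 = f(x_n + h/2, p_n + (h/2)·k1); k3 = f(x_n + h/2, p_n + (h/2)·k2); k4 = f(x_n + h, p_n + h·k3); p_{n+1} = p_n + (h/6)·(k1 + 2k2 + 2k3 + k4).
x=-0.600000, p=-2.400000:
  k1 = f(-0.600000, -2.400000) = -2.466000
  k2 = f(-0.505000, -2.634270) = -2.604219
  k3 = f(-0.505000, -2.647401) = -2.611966
  k4 = f(-0.410000, -2.896274) = -2.758801
  p ← -2.400000 + (0.19/6)·(k1 + 2k2 + 2k3 + k4) = -2.895810
p(-0.41) ≈ -2.8958

-2.8958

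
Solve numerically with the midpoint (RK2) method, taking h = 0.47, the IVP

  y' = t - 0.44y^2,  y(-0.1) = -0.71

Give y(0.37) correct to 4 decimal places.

-0.7742

Midpoint: k1 = f(t_n, y_n); k2 = f(t_n + h/2, y_n + (h/2)·k1); y_{n+1} = y_n + h·k2.
t=-0.100000, y=-0.710000:
  k1 = f(-0.100000, -0.710000) = -0.321804
  k2 = f(0.135000, -0.785624) = -0.136570
  y ← -0.710000 + 0.47·(-0.136570) = -0.774188
y(0.37) ≈ -0.7742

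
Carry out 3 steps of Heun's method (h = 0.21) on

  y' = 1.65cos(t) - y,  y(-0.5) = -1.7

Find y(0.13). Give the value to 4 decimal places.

-0.1667

Heun: k1 = f(t_n, y_n); k2 = f(t_n + h, y_n + h·k1); y_{n+1} = y_n + (h/2)·(k1 + k2).
t=-0.500000, y=-1.700000:
  k1 = f(-0.500000, -1.700000) = 3.148011
  k2 = f(-0.290000, -1.038918) = 2.620020
  y ← -1.700000 + (0.21/2)·(3.148011 + 2.620020) = -1.094357
t=-0.290000, y=-1.094357:
  k1 = f(-0.290000, -1.094357) = 2.675459
  k2 = f(-0.080000, -0.532510) = 2.177233
  y ← -1.094357 + (0.21/2)·(2.675459 + 2.177233) = -0.584824
t=-0.080000, y=-0.584824:
  k1 = f(-0.080000, -0.584824) = 2.229547
  k2 = f(0.130000, -0.116619) = 1.752696
  y ← -0.584824 + (0.21/2)·(2.229547 + 1.752696) = -0.166689
y(0.13) ≈ -0.1667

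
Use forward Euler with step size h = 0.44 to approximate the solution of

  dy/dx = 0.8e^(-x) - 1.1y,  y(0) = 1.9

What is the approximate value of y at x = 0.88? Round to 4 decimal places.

Euler: y_{n+1} = y_n + h·f(x_n, y_n).
x=0.000000, y=1.900000: f=-1.290000 → y ← 1.900000 + 0.44·(-1.290000) = 1.332400
x=0.440000, y=1.332400: f=-0.950411 → y ← 1.332400 + 0.44·(-0.950411) = 0.914219
y(0.88) ≈ 0.9142

0.9142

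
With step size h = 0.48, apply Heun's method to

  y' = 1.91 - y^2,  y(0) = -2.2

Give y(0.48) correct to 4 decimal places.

-5.5663

Heun: k1 = f(x_n, y_n); k2 = f(x_n + h, y_n + h·k1); y_{n+1} = y_n + (h/2)·(k1 + k2).
x=0.000000, y=-2.200000:
  k1 = f(0.000000, -2.200000) = -2.930000
  k2 = f(0.480000, -3.606400) = -11.096121
  y ← -2.200000 + (0.48/2)·(-2.930000 + (-11.096121)) = -5.566269
y(0.48) ≈ -5.5663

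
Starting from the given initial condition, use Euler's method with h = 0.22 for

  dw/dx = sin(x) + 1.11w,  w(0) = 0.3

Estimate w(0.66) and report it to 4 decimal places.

Euler: w_{n+1} = w_n + h·f(x_n, w_n).
x=0.000000, w=0.300000: f=0.333000 → w ← 0.300000 + 0.22·0.333000 = 0.373260
x=0.220000, w=0.373260: f=0.632548 → w ← 0.373260 + 0.22·0.632548 = 0.512421
x=0.440000, w=0.512421: f=0.994726 → w ← 0.512421 + 0.22·0.994726 = 0.731260
w(0.66) ≈ 0.7313

0.7313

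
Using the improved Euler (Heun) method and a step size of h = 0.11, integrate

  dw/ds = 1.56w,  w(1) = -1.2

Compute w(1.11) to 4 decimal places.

-1.4236

Heun: k1 = f(s_n, w_n); k2 = f(s_n + h, w_n + h·k1); w_{n+1} = w_n + (h/2)·(k1 + k2).
s=1.000000, w=-1.200000:
  k1 = f(1.000000, -1.200000) = -1.872000
  k2 = f(1.110000, -1.405920) = -2.193235
  w ← -1.200000 + (0.11/2)·(-1.872000 + (-2.193235)) = -1.423588
w(1.11) ≈ -1.4236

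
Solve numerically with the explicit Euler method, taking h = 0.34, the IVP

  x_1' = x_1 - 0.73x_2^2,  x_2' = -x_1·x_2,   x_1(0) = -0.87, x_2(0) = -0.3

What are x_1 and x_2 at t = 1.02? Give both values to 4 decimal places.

Euler on (x_1,x_2): x_1_{n+1} = x_1_n + h·x_1', x_2_{n+1} = x_2_n + h·x_2'.
0.000000: (-0.870000, -0.300000); f=(-0.935700, -0.261000) → (-1.188138, -0.388740)
0.340000: (-1.188138, -0.388740); f=(-1.298455, -0.461877) → (-1.629613, -0.545778)
0.680000: (-1.629613, -0.545778); f=(-1.847060, -0.889407) → (-2.257613, -0.848176)
(x_1(1.02), x_2(1.02)) ≈ (-2.2576, -0.8482)

-2.2576, -0.8482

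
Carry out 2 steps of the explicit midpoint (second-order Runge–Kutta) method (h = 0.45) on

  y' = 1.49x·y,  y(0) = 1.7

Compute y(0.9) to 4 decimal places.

Midpoint: k1 = f(x_n, y_n); k2 = f(x_n + h/2, y_n + (h/2)·k1); y_{n+1} = y_n + h·k2.
x=0.000000, y=1.700000:
  k1 = f(0.000000, 1.700000) = 0.000000
  k2 = f(0.225000, 1.700000) = 0.569925
  y ← 1.700000 + 0.45·0.569925 = 1.956466
x=0.450000, y=1.956466:
  k1 = f(0.450000, 1.956466) = 1.311811
  k2 = f(0.675000, 2.251624) = 2.264570
  y ← 1.956466 + 0.45·2.264570 = 2.975523
y(0.9) ≈ 2.9755

2.9755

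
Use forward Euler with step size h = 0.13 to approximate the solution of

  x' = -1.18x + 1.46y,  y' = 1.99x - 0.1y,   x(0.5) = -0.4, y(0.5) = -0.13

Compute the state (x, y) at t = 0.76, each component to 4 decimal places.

Euler on (x,y): x_{n+1} = x_n + h·x', y_{n+1} = y_n + h·y'.
0.500000: (-0.400000, -0.130000); f=(0.282200, -0.783000) → (-0.363314, -0.231790)
0.630000: (-0.363314, -0.231790); f=(0.090297, -0.699816) → (-0.351575, -0.322766)
(x(0.76), y(0.76)) ≈ (-0.3516, -0.3228)

-0.3516, -0.3228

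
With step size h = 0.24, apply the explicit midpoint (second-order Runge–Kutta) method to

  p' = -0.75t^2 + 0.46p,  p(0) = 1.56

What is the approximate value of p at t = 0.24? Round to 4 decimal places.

Midpoint: k1 = f(t_n, p_n); k2 = f(t_n + h/2, p_n + (h/2)·k1); p_{n+1} = p_n + h·k2.
t=0.000000, p=1.560000:
  k1 = f(0.000000, 1.560000) = 0.717600
  k2 = f(0.120000, 1.646112) = 0.746412
  p ← 1.560000 + 0.24·0.746412 = 1.739139
p(0.24) ≈ 1.7391

1.7391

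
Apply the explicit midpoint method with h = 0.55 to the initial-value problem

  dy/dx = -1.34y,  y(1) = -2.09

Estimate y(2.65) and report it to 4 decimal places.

-0.3193

Midpoint: k1 = f(x_n, y_n); k2 = f(x_n + h/2, y_n + (h/2)·k1); y_{n+1} = y_n + h·k2.
x=1.000000, y=-2.090000:
  k1 = f(1.000000, -2.090000) = 2.800600
  k2 = f(1.275000, -1.319835) = 1.768579
  y ← -2.090000 + 0.55·1.768579 = -1.117282
x=1.550000, y=-1.117282:
  k1 = f(1.550000, -1.117282) = 1.497157
  k2 = f(1.825000, -0.705563) = 0.945455
  y ← -1.117282 + 0.55·0.945455 = -0.597281
x=2.100000, y=-0.597281:
  k1 = f(2.100000, -0.597281) = 0.800357
  k2 = f(2.375000, -0.377183) = 0.505426
  y ← -0.597281 + 0.55·0.505426 = -0.319297
y(2.65) ≈ -0.3193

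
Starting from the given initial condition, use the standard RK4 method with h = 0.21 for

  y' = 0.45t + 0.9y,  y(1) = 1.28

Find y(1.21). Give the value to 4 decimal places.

1.6609

RK4: k1 = f(t_n, y_n); k2 = f(t_n + h/2, y_n + (h/2)·k1); k3 = f(t_n + h/2, y_n + (h/2)·k2); k4 = f(t_n + h, y_n + h·k3); y_{n+1} = y_n + (h/6)·(k1 + 2k2 + 2k3 + k4).
t=1.000000, y=1.280000:
  k1 = f(1.000000, 1.280000) = 1.602000
  k2 = f(1.105000, 1.448210) = 1.800639
  k3 = f(1.105000, 1.469067) = 1.819410
  k4 = f(1.210000, 1.662076) = 2.040369
  y ← 1.280000 + (0.21/6)·(k1 + 2k2 + 2k3 + k4) = 1.660886
y(1.21) ≈ 1.6609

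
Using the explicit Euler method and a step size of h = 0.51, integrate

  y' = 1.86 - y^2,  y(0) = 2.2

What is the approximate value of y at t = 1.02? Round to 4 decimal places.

Euler: y_{n+1} = y_n + h·f(t_n, y_n).
t=0.000000, y=2.200000: f=-2.980000 → y ← 2.200000 + 0.51·(-2.980000) = 0.680200
t=0.510000, y=0.680200: f=1.397328 → y ← 0.680200 + 0.51·1.397328 = 1.392837
y(1.02) ≈ 1.3928

1.3928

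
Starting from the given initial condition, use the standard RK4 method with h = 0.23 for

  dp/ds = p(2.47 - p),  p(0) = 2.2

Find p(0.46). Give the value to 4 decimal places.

RK4: k1 = f(s_n, p_n); k2 = f(s_n + h/2, p_n + (h/2)·k1); k3 = f(s_n + h/2, p_n + (h/2)·k2); k4 = f(s_n + h, p_n + h·k3); p_{n+1} = p_n + (h/6)·(k1 + 2k2 + 2k3 + k4).
s=0.000000, p=2.200000:
  k1 = f(0.000000, 2.200000) = 0.594000
  k2 = f(0.115000, 2.268310) = 0.457495
  k3 = f(0.115000, 2.252612) = 0.489691
  k4 = f(0.230000, 2.312629) = 0.363941
  p ← 2.200000 + (0.23/6)·(k1 + 2k2 + 2k3 + k4) = 2.309339
s=0.230000, p=2.309339:
  k1 = f(0.230000, 2.309339) = 0.371021
  k2 = f(0.345000, 2.352006) = 0.277522
  k3 = f(0.345000, 2.341254) = 0.301428
  k4 = f(0.460000, 2.378667) = 0.217251
  p ← 2.309339 + (0.23/6)·(k1 + 2k2 + 2k3 + k4) = 2.376275
p(0.46) ≈ 2.3763

2.3763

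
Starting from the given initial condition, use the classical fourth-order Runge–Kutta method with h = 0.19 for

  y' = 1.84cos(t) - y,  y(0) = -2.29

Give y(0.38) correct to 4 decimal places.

-0.9996

RK4: k1 = f(t_n, y_n); k2 = f(t_n + h/2, y_n + (h/2)·k1); k3 = f(t_n + h/2, y_n + (h/2)·k2); k4 = f(t_n + h, y_n + h·k3); y_{n+1} = y_n + (h/6)·(k1 + 2k2 + 2k3 + k4).
t=0.000000, y=-2.290000:
  k1 = f(0.000000, -2.290000) = 4.130000
  k2 = f(0.095000, -1.897650) = 3.729353
  k3 = f(0.095000, -1.935711) = 3.767415
  k4 = f(0.190000, -1.574191) = 3.381079
  y ← -2.290000 + (0.19/6)·(k1 + 2k2 + 2k3 + k4) = -1.577354
t=0.190000, y=-1.577354:
  k1 = f(0.190000, -1.577354) = 3.384242
  k2 = f(0.285000, -1.255851) = 3.021628
  k3 = f(0.285000, -1.290299) = 3.056077
  k4 = f(0.380000, -0.996699) = 2.705442
  y ← -1.577354 + (0.19/6)·(k1 + 2k2 + 2k3 + k4) = -0.999593
y(0.38) ≈ -0.9996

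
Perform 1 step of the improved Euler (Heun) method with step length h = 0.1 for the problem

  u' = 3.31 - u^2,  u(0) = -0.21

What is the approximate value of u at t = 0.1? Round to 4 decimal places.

Heun: k1 = f(t_n, u_n); k2 = f(t_n + h, u_n + h·k1); u_{n+1} = u_n + (h/2)·(k1 + k2).
t=0.000000, u=-0.210000:
  k1 = f(0.000000, -0.210000) = 3.265900
  k2 = f(0.100000, 0.116590) = 3.296407
  u ← -0.210000 + (0.1/2)·(3.265900 + 3.296407) = 0.118115
u(0.1) ≈ 0.1181

0.1181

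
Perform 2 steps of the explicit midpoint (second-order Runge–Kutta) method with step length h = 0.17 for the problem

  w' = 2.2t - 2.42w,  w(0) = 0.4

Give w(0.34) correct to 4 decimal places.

Midpoint: k1 = f(t_n, w_n); k2 = f(t_n + h/2, w_n + (h/2)·k1); w_{n+1} = w_n + h·k2.
t=0.000000, w=0.400000:
  k1 = f(0.000000, 0.400000) = -0.968000
  k2 = f(0.085000, 0.317720) = -0.581882
  w ← 0.400000 + 0.17·(-0.581882) = 0.301080
t=0.170000, w=0.301080:
  k1 = f(0.170000, 0.301080) = -0.354614
  k2 = f(0.255000, 0.270938) = -0.094670
  w ← 0.301080 + 0.17·(-0.094670) = 0.284986
w(0.34) ≈ 0.2850

0.2850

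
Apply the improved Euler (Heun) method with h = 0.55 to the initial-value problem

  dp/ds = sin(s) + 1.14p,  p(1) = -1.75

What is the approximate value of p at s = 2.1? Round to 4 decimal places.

Heun: k1 = f(s_n, p_n); k2 = f(s_n + h, p_n + h·k1); p_{n+1} = p_n + (h/2)·(k1 + k2).
s=1.000000, p=-1.750000:
  k1 = f(1.000000, -1.750000) = -1.153529
  k2 = f(1.550000, -2.384441) = -1.718479
  p ← -1.750000 + (0.55/2)·(-1.153529 + (-1.718479)) = -2.539802
s=1.550000, p=-2.539802:
  k1 = f(1.550000, -2.539802) = -1.895591
  k2 = f(2.100000, -3.582377) = -3.220701
  p ← -2.539802 + (0.55/2)·(-1.895591 + (-3.220701)) = -3.946782
p(2.1) ≈ -3.9468

-3.9468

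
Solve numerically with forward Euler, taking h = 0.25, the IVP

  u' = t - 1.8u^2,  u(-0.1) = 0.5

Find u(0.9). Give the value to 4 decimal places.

Euler: u_{n+1} = u_n + h·f(t_n, u_n).
t=-0.100000, u=0.500000: f=-0.550000 → u ← 0.500000 + 0.25·(-0.550000) = 0.362500
t=0.150000, u=0.362500: f=-0.086531 → u ← 0.362500 + 0.25·(-0.086531) = 0.340867
t=0.400000, u=0.340867: f=0.190857 → u ← 0.340867 + 0.25·0.190857 = 0.388581
t=0.650000, u=0.388581: f=0.378208 → u ← 0.388581 + 0.25·0.378208 = 0.483133
u(0.9) ≈ 0.4831

0.4831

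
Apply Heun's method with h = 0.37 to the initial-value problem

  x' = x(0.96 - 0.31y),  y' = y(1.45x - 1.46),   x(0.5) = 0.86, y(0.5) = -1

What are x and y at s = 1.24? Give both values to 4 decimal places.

Heun on (x,y): k1 = f(s_n, state_n); k2 = f(s_n + h, state_n + h·k1); state_{n+1} = state_n + (h/2)·(k1 + k2).
0.500000: (0.860000, -1.000000)
  k1 = (1.092200, 0.213000)
  predictor → (1.264114, -0.921190)
  k2 = (1.574541, -0.343572)
  → (1.353347, -1.024156)
0.870000: (1.353347, -1.024156)
  k1 = (1.728885, -0.514488)
  predictor → (1.993035, -1.214516)
  k2 = (2.663691, -1.736637)
  → (2.165974, -1.440614)
(x(1.24), y(1.24)) ≈ (2.1660, -1.4406)

2.1660, -1.4406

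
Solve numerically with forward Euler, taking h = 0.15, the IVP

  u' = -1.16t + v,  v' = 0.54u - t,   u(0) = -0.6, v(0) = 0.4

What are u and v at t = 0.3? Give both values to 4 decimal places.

-0.5134, 0.2852

Euler on (u,v): u_{n+1} = u_n + h·u', v_{n+1} = v_n + h·v'.
0.000000: (-0.600000, 0.400000); f=(0.400000, -0.324000) → (-0.540000, 0.351400)
0.150000: (-0.540000, 0.351400); f=(0.177400, -0.441600) → (-0.513390, 0.285160)
(u(0.3), v(0.3)) ≈ (-0.5134, 0.2852)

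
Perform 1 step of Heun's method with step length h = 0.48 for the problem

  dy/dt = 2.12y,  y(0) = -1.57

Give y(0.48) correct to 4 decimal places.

-3.9805

Heun: k1 = f(t_n, y_n); k2 = f(t_n + h, y_n + h·k1); y_{n+1} = y_n + (h/2)·(k1 + k2).
t=0.000000, y=-1.570000:
  k1 = f(0.000000, -1.570000) = -3.328400
  k2 = f(0.480000, -3.167632) = -6.715380
  y ← -1.570000 + (0.48/2)·(-3.328400 + (-6.715380)) = -3.980507
y(0.48) ≈ -3.9805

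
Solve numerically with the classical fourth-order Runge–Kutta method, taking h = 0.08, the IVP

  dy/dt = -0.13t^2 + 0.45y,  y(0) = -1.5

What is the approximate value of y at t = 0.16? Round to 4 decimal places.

RK4: k1 = f(t_n, y_n); k2 = f(t_n + h/2, y_n + (h/2)·k1); k3 = f(t_n + h/2, y_n + (h/2)·k2); k4 = f(t_n + h, y_n + h·k3); y_{n+1} = y_n + (h/6)·(k1 + 2k2 + 2k3 + k4).
t=0.000000, y=-1.500000:
  k1 = f(0.000000, -1.500000) = -0.675000
  k2 = f(0.040000, -1.527000) = -0.687358
  k3 = f(0.040000, -1.527494) = -0.687580
  k4 = f(0.080000, -1.555006) = -0.700585
  y ← -1.500000 + (0.08/6)·(k1 + 2k2 + 2k3 + k4) = -1.555006
t=0.080000, y=-1.555006:
  k1 = f(0.080000, -1.555006) = -0.700585
  k2 = f(0.120000, -1.583030) = -0.714235
  k3 = f(0.120000, -1.583576) = -0.714481
  k4 = f(0.160000, -1.612165) = -0.728802
  y ← -1.555006 + (0.08/6)·(k1 + 2k2 + 2k3 + k4) = -1.612164
y(0.16) ≈ -1.6122

-1.6122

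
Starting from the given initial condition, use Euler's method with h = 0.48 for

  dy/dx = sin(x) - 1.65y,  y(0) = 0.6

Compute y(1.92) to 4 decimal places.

Euler: y_{n+1} = y_n + h·f(x_n, y_n).
x=0.000000, y=0.600000: f=-0.990000 → y ← 0.600000 + 0.48·(-0.990000) = 0.124800
x=0.480000, y=0.124800: f=0.255859 → y ← 0.124800 + 0.48·0.255859 = 0.247612
x=0.960000, y=0.247612: f=0.410631 → y ← 0.247612 + 0.48·0.410631 = 0.444715
x=1.440000, y=0.444715: f=0.257678 → y ← 0.444715 + 0.48·0.257678 = 0.568401
y(1.92) ≈ 0.5684

0.5684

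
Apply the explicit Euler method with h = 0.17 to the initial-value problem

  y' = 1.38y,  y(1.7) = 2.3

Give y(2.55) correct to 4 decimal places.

Euler: y_{n+1} = y_n + h·f(s_n, y_n).
s=1.700000, y=2.300000: f=3.174000 → y ← 2.300000 + 0.17·3.174000 = 2.839580
s=1.870000, y=2.839580: f=3.918620 → y ← 2.839580 + 0.17·3.918620 = 3.505745
s=2.040000, y=3.505745: f=4.837929 → y ← 3.505745 + 0.17·4.837929 = 4.328193
s=2.210000, y=4.328193: f=5.972907 → y ← 4.328193 + 0.17·5.972907 = 5.343588
s=2.380000, y=5.343588: f=7.374151 → y ← 5.343588 + 0.17·7.374151 = 6.597193
y(2.55) ≈ 6.5972

6.5972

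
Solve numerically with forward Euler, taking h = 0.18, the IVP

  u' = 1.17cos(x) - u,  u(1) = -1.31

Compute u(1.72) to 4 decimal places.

-0.4330

Euler: u_{n+1} = u_n + h·f(x_n, u_n).
x=1.000000, u=-1.310000: f=1.942154 → u ← -1.310000 + 0.18·1.942154 = -0.960412
x=1.180000, u=-0.960412: f=1.406094 → u ← -0.960412 + 0.18·1.406094 = -0.707315
x=1.360000, u=-0.707315: f=0.952125 → u ← -0.707315 + 0.18·0.952125 = -0.535933
x=1.540000, u=-0.535933: f=0.571959 → u ← -0.535933 + 0.18·0.571959 = -0.432980
u(1.72) ≈ -0.4330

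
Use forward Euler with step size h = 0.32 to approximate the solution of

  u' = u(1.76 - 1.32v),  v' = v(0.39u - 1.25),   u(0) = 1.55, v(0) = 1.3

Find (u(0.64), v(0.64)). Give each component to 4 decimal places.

Euler on (u,v): u_{n+1} = u_n + h·u', v_{n+1} = v_n + h·v'.
0.000000: (1.550000, 1.300000); f=(0.068200, -0.839150) → (1.571824, 1.031472)
0.320000: (1.571824, 1.031472); f=(0.626304, -0.657036) → (1.772241, 0.821220)
(u(0.64), v(0.64)) ≈ (1.7722, 0.8212)

1.7722, 0.8212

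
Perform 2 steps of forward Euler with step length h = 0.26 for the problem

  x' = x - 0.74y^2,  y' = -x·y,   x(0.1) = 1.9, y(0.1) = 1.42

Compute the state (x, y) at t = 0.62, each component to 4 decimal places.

Euler on (x,y): x_{n+1} = x_n + h·x', y_{n+1} = y_n + h·y'.
0.100000: (1.900000, 1.420000); f=(0.407864, -2.698000) → (2.006045, 0.718520)
0.360000: (2.006045, 0.718520); f=(1.624004, -1.441383) → (2.428286, 0.343760)
(x(0.62), y(0.62)) ≈ (2.4283, 0.3438)

2.4283, 0.3438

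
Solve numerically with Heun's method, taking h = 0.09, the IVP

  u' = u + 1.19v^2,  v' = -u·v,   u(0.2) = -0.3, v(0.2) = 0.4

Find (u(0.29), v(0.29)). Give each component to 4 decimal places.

-0.3098, 0.4111

Heun on (u,v): k1 = f(t_n, state_n); k2 = f(t_n + h, state_n + h·k1); state_{n+1} = state_n + (h/2)·(k1 + k2).
0.200000: (-0.300000, 0.400000)
  k1 = (-0.109600, 0.120000)
  predictor → (-0.309864, 0.410800)
  k2 = (-0.109044, 0.127292)
  → (-0.309839, 0.411128)
(u(0.29), v(0.29)) ≈ (-0.3098, 0.4111)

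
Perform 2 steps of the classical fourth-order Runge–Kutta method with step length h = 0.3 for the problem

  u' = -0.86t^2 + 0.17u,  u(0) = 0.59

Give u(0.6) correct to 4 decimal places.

RK4: k1 = f(t_n, u_n); k2 = f(t_n + h/2, u_n + (h/2)·k1); k3 = f(t_n + h/2, u_n + (h/2)·k2); k4 = f(t_n + h, u_n + h·k3); u_{n+1} = u_n + (h/6)·(k1 + 2k2 + 2k3 + k4).
t=0.000000, u=0.590000:
  k1 = f(0.000000, 0.590000) = 0.100300
  k2 = f(0.150000, 0.605045) = 0.083508
  k3 = f(0.150000, 0.602526) = 0.083079
  k4 = f(0.300000, 0.614924) = 0.027137
  u ← 0.590000 + (0.3/6)·(k1 + 2k2 + 2k3 + k4) = 0.613031
t=0.300000, u=0.613031:
  k1 = f(0.300000, 0.613031) = 0.026815
  k2 = f(0.450000, 0.617053) = -0.069251
  k3 = f(0.450000, 0.602643) = -0.071701
  k4 = f(0.600000, 0.591520) = -0.209042
  u ← 0.613031 + (0.3/6)·(k1 + 2k2 + 2k3 + k4) = 0.589824
u(0.6) ≈ 0.5898

0.5898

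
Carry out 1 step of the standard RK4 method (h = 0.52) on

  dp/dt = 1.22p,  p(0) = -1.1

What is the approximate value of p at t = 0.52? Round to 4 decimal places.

-2.0734

RK4: k1 = f(t_n, p_n); k2 = f(t_n + h/2, p_n + (h/2)·k1); k3 = f(t_n + h/2, p_n + (h/2)·k2); k4 = f(t_n + h, p_n + h·k3); p_{n+1} = p_n + (h/6)·(k1 + 2k2 + 2k3 + k4).
t=0.000000, p=-1.100000:
  k1 = f(0.000000, -1.100000) = -1.342000
  k2 = f(0.260000, -1.448920) = -1.767682
  k3 = f(0.260000, -1.559597) = -1.902709
  k4 = f(0.520000, -2.089409) = -2.549078
  p ← -1.100000 + (0.52/6)·(k1 + 2k2 + 2k3 + k4) = -2.073428
p(0.52) ≈ -2.0734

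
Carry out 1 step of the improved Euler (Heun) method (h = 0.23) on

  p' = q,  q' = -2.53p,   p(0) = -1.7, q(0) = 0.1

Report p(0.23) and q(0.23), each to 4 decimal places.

Heun on (p,q): k1 = f(t_n, state_n); k2 = f(t_n + h, state_n + h·k1); state_{n+1} = state_n + (h/2)·(k1 + k2).
0.000000: (-1.700000, 0.100000)
  k1 = (0.100000, 4.301000)
  predictor → (-1.677000, 1.089230)
  k2 = (1.089230, 4.242810)
  → (-1.563239, 1.082538)
(p(0.23), q(0.23)) ≈ (-1.5632, 1.0825)

-1.5632, 1.0825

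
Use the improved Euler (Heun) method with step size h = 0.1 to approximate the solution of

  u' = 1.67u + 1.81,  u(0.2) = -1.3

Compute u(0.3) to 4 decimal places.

Heun: k1 = f(t_n, u_n); k2 = f(t_n + h, u_n + h·k1); u_{n+1} = u_n + (h/2)·(k1 + k2).
t=0.200000, u=-1.300000:
  k1 = f(0.200000, -1.300000) = -0.361000
  k2 = f(0.300000, -1.336100) = -0.421287
  u ← -1.300000 + (0.1/2)·(-0.361000 + (-0.421287)) = -1.339114
u(0.3) ≈ -1.3391

-1.3391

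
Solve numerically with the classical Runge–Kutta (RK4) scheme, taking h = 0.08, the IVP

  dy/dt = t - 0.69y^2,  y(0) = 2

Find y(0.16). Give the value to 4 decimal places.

RK4: k1 = f(t_n, y_n); k2 = f(t_n + h/2, y_n + (h/2)·k1); k3 = f(t_n + h/2, y_n + (h/2)·k2); k4 = f(t_n + h, y_n + h·k3); y_{n+1} = y_n + (h/6)·(k1 + 2k2 + 2k3 + k4).
t=0.000000, y=2.000000:
  k1 = f(0.000000, 2.000000) = -2.760000
  k2 = f(0.040000, 1.889600) = -2.423706
  k3 = f(0.040000, 1.903052) = -2.458908
  k4 = f(0.080000, 1.803287) = -2.163773
  y ← 2.000000 + (0.08/6)·(k1 + 2k2 + 2k3 + k4) = 1.804147
t=0.080000, y=1.804147:
  k1 = f(0.080000, 1.804147) = -2.165912
  k2 = f(0.120000, 1.717510) = -1.915390
  k3 = f(0.120000, 1.727531) = -1.939211
  k4 = f(0.160000, 1.649010) = -1.716271
  y ← 1.804147 + (0.08/6)·(k1 + 2k2 + 2k3 + k4) = 1.649595
y(0.16) ≈ 1.6496

1.6496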